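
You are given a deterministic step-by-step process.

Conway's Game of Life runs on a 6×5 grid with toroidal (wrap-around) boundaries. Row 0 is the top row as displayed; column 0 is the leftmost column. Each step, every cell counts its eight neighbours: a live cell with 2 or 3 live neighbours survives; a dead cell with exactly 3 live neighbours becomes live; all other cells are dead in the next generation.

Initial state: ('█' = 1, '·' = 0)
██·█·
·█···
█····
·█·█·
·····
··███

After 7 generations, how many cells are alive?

2

0) ██·█·
·█···
█····
·█·█·
·····
··███
1) ██·█·
·██·█
███··
·····
····█
█████
2) ·····
····█
█·██·
██···
·██·█
·····
3) ·····
···██
█·██·
·····
·██··
·····
4) ·····
··███
··██·
···█·
·····
·····
5) ···█·
··█·█
·····
··██·
·····
·····
6) ···█·
···█·
··█··
·····
·····
·····
7) ·····
··██·
·····
·····
·····
·····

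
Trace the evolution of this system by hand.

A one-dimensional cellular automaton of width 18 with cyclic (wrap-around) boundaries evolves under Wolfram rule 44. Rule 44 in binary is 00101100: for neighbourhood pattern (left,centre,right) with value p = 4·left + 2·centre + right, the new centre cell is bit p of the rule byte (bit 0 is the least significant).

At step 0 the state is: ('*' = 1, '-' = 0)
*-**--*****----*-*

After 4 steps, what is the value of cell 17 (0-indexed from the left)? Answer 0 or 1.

step 0: *-**--*****----*-*
step 1: -**---*--------***
step 2: **----*--------*--
step 3: *-----*--------*--
step 4: *-----*--------*--

0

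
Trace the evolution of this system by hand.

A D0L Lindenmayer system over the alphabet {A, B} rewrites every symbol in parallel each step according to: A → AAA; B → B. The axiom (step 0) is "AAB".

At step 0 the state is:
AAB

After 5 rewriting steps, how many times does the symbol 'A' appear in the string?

486

t=0: AAB
t=1: AAAAAAB
t=2: AAAAAAAAAAAAAAAAAAB
t=3: AAAAAAAAAAAAAAAAAAAAAAAAAAAAAAAAAAAAAAAAAAAAAAAAAAAAAAB
t=4: AAAAAAAAAAAAAAAAAAAAAAAAAAAAAAAAAAAAAAAAAAAAAAAAAAAAAAAAAA…AAAAAAAAAAAAAAAAAAAAAAAAAAAAAAAAAAAAAAAAAAAAAAAAAAAAAAAAAB  (len 163)
t=5: AAAAAAAAAAAAAAAAAAAAAAAAAAAAAAAAAAAAAAAAAAAAAAAAAAAAAAAAAA…AAAAAAAAAAAAAAAAAAAAAAAAAAAAAAAAAAAAAAAAAAAAAAAAAAAAAAAAAB  (len 487)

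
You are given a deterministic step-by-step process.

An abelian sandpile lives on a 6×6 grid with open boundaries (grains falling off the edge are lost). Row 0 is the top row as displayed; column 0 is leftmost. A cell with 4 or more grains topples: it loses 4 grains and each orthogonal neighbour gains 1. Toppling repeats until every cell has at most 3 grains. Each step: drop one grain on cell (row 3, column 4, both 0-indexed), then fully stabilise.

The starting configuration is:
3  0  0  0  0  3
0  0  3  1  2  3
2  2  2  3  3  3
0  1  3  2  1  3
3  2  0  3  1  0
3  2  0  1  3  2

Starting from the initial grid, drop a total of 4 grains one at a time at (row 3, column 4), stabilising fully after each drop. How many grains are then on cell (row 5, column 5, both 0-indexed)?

3

t=0: 3  0  0  0  0  3
0  0  3  1  2  3
2  2  2  3  3  3
0  1  3  2  1  3
3  2  0  3  1  0
3  2  0  1  3  2
t=1: 3  0  0  0  0  3
0  0  3  1  2  3
2  2  2  3  3  3
0  1  3  2  2  3
3  2  0  3  1  0
3  2  0  1  3  2
t=2: 3  0  0  0  0  3
0  0  3  1  2  3
2  2  2  3  3  3
0  1  3  2  3  3
3  2  0  3  1  0
3  2  0  1  3  2
t=3: 3  0  1  1  2  0
0  1  1  0  1  2
2  3  1  3  3  2
0  2  1  2  3  1
3  2  2  0  3  1
3  2  0  2  3  2
t=4: 3  0  1  1  2  0
0  1  1  1  2  2
2  3  2  1  1  3
0  2  2  0  3  2
3  2  2  2  1  2
3  2  0  3  0  3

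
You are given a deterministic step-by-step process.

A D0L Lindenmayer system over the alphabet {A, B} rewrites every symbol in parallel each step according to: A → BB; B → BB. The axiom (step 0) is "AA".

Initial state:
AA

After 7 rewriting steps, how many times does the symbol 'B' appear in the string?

256

t=0: AA
t=1: BBBB
t=2: BBBBBBBB
t=3: BBBBBBBBBBBBBBBB
t=4: BBBBBBBBBBBBBBBBBBBBBBBBBBBBBBBB
t=5: BBBBBBBBBBBBBBBBBBBBBBBBBBBBBBBBBBBBBBBBBBBBBBBBBBBBBBBBBBBBBBBB
t=6: BBBBBBBBBBBBBBBBBBBBBBBBBBBBBBBBBBBBBBBBBBBBBBBBBBBBBBBBBB…BBBBBBBBBBBBBBBBBBBBBBBBBBBBBBBBBBBBBBBBBBBBBBBBBBBBBBBBBB  (len 128)
t=7: BBBBBBBBBBBBBBBBBBBBBBBBBBBBBBBBBBBBBBBBBBBBBBBBBBBBBBBBBB…BBBBBBBBBBBBBBBBBBBBBBBBBBBBBBBBBBBBBBBBBBBBBBBBBBBBBBBBBB  (len 256)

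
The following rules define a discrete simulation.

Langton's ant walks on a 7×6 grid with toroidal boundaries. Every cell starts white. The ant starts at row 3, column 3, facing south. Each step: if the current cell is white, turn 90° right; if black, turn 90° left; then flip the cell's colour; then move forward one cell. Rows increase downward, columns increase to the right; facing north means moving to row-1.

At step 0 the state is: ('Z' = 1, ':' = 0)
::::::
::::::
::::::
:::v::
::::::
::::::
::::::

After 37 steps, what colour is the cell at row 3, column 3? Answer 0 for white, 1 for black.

0

k=0  ::::::
::::::
::::::
:::v::
::::::
::::::
::::::
k=1  ::::::
::::::
::::::
::<Z::
::::::
::::::
::::::
k=2  ::::::
::::::
::^:::
::ZZ::
::::::
::::::
::::::
k=3  ::::::
::::::
::Z>::
::ZZ::
::::::
::::::
::::::
k=4  ::::::
::::::
::ZZ::
::Zv::
::::::
::::::
::::::
k=5  ::::::
::::::
::ZZ::
::Z:>:
::::::
::::::
::::::
k=6  ::::::
::::::
::ZZ::
::Z:Z:
::::v:
::::::
::::::
k=7  ::::::
::::::
::ZZ::
::Z:Z:
:::<Z:
::::::
::::::
k=8  ::::::
::::::
::ZZ::
::Z^Z:
:::ZZ:
::::::
::::::
k=9  ::::::
::::::
::ZZ::
::ZZ>:
:::ZZ:
::::::
::::::
k=10  ::::::
::::::
::ZZ^:
::ZZ::
:::ZZ:
::::::
::::::
k=11  ::::::
::::::
::ZZZ>
::ZZ::
:::ZZ:
::::::
::::::
k=12  ::::::
::::::
::ZZZZ
::ZZ:v
:::ZZ:
::::::
::::::
k=13  ::::::
::::::
::ZZZZ
::ZZ<Z
:::ZZ:
::::::
::::::
k=14  ::::::
::::::
::ZZ^Z
::ZZZZ
:::ZZ:
::::::
::::::
k=15  ::::::
::::::
::Z<:Z
::ZZZZ
:::ZZ:
::::::
::::::
k=16  ::::::
::::::
::Z::Z
::ZvZZ
:::ZZ:
::::::
::::::
k=17  ::::::
::::::
::Z::Z
::Z:>Z
:::ZZ:
::::::
::::::
k=18  ::::::
::::::
::Z:^Z
::Z::Z
:::ZZ:
::::::
::::::
k=19  ::::::
::::::
::Z:Z>
::Z::Z
:::ZZ:
::::::
::::::
k=20  ::::::
:::::^
::Z:Z:
::Z::Z
:::ZZ:
::::::
::::::
k=21  ::::::
>::::Z
::Z:Z:
::Z::Z
:::ZZ:
::::::
::::::
k=22  ::::::
Z::::Z
v:Z:Z:
::Z::Z
:::ZZ:
::::::
::::::
k=23  ::::::
Z::::Z
Z:Z:Z<
::Z::Z
:::ZZ:
::::::
::::::
k=24  ::::::
Z::::^
Z:Z:ZZ
::Z::Z
:::ZZ:
::::::
::::::
k=25  ::::::
Z:::<:
Z:Z:ZZ
::Z::Z
:::ZZ:
::::::
::::::
k=26  ::::^:
Z:::Z:
Z:Z:ZZ
::Z::Z
:::ZZ:
::::::
::::::
k=27  ::::Z>
Z:::Z:
Z:Z:ZZ
::Z::Z
:::ZZ:
::::::
::::::
k=28  ::::ZZ
Z:::Zv
Z:Z:ZZ
::Z::Z
:::ZZ:
::::::
::::::
k=29  ::::ZZ
Z:::<Z
Z:Z:ZZ
::Z::Z
:::ZZ:
::::::
::::::
k=30  ::::ZZ
Z::::Z
Z:Z:vZ
::Z::Z
:::ZZ:
::::::
::::::
k=31  ::::ZZ
Z::::Z
Z:Z::>
::Z::Z
:::ZZ:
::::::
::::::
k=32  ::::ZZ
Z::::^
Z:Z:::
::Z::Z
:::ZZ:
::::::
::::::
k=33  ::::ZZ
Z:::<:
Z:Z:::
::Z::Z
:::ZZ:
::::::
::::::
k=34  ::::^Z
Z:::Z:
Z:Z:::
::Z::Z
:::ZZ:
::::::
::::::
k=35  :::<:Z
Z:::Z:
Z:Z:::
::Z::Z
:::ZZ:
::::::
::::::
k=36  :::Z:Z
Z:::Z:
Z:Z:::
::Z::Z
:::ZZ:
::::::
:::^::
k=37  :::Z:Z
Z:::Z:
Z:Z:::
::Z::Z
:::ZZ:
::::::
:::Z>:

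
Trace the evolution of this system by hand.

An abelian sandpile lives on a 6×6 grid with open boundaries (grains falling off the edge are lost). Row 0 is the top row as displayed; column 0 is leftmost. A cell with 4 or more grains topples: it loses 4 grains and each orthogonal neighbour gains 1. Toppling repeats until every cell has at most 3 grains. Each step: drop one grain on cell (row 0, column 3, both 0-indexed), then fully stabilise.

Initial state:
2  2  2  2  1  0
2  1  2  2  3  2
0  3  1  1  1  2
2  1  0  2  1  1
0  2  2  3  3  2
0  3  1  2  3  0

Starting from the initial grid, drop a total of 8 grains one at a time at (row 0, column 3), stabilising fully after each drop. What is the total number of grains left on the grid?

step 0: 2  2  2  2  1  0
2  1  2  2  3  2
0  3  1  1  1  2
2  1  0  2  1  1
0  2  2  3  3  2
0  3  1  2  3  0
step 1: 2  2  2  3  1  0
2  1  2  2  3  2
0  3  1  1  1  2
2  1  0  2  1  1
0  2  2  3  3  2
0  3  1  2  3  0
step 2: 2  2  3  0  2  0
2  1  2  3  3  2
0  3  1  1  1  2
2  1  0  2  1  1
0  2  2  3  3  2
0  3  1  2  3  0
step 3: 2  2  3  1  2  0
2  1  2  3  3  2
0  3  1  1  1  2
2  1  0  2  1  1
0  2  2  3  3  2
0  3  1  2  3  0
step 4: 2  2  3  2  2  0
2  1  2  3  3  2
0  3  1  1  1  2
2  1  0  2  1  1
0  2  2  3  3  2
0  3  1  2  3  0
step 5: 2  2  3  3  2  0
2  1  2  3  3  2
0  3  1  1  1  2
2  1  0  2  1  1
0  2  2  3  3  2
0  3  1  2  3  0
step 6: 2  3  1  3  0  1
2  2  0  2  1  3
0  3  2  2  2  2
2  1  0  2  1  1
0  2  2  3  3  2
0  3  1  2  3  0
step 7: 2  3  2  0  1  1
2  2  0  3  1  3
0  3  2  2  2  2
2  1  0  2  1  1
0  2  2  3  3  2
0  3  1  2  3  0
step 8: 2  3  2  1  1  1
2  2  0  3  1  3
0  3  2  2  2  2
2  1  0  2  1  1
0  2  2  3  3  2
0  3  1  2  3  0

60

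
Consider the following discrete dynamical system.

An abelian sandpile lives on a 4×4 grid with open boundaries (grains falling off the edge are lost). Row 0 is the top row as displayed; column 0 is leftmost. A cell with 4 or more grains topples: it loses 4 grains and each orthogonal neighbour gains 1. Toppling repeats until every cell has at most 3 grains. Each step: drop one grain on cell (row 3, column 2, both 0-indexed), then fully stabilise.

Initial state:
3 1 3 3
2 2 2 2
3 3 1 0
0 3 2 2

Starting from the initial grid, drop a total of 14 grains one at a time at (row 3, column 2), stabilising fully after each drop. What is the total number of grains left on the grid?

36

0) 3 1 3 3
2 2 2 2
3 3 1 0
0 3 2 2
1) 3 1 3 3
2 2 2 2
3 3 1 0
0 3 3 2
2) 3 1 3 3
3 3 2 2
0 1 3 0
2 1 1 3
3) 3 1 3 3
3 3 2 2
0 1 3 0
2 1 2 3
4) 3 1 3 3
3 3 2 2
0 1 3 0
2 1 3 3
5) 3 1 3 3
3 3 3 2
0 2 0 2
2 2 2 0
6) 3 1 3 3
3 3 3 2
0 2 0 2
2 2 3 0
7) 3 1 3 3
3 3 3 2
0 2 1 2
2 3 0 1
8) 3 1 3 3
3 3 3 2
0 2 1 2
2 3 1 1
9) 3 1 3 3
3 3 3 2
0 2 1 2
2 3 2 1
10) 3 1 3 3
3 3 3 2
0 2 1 2
2 3 3 1
11) 3 1 3 3
3 3 3 2
0 3 2 2
3 0 1 2
12) 3 1 3 3
3 3 3 2
0 3 2 2
3 0 2 2
13) 3 1 3 3
3 3 3 2
0 3 2 2
3 0 3 2
14) 3 1 3 3
3 3 3 2
0 3 3 2
3 1 0 3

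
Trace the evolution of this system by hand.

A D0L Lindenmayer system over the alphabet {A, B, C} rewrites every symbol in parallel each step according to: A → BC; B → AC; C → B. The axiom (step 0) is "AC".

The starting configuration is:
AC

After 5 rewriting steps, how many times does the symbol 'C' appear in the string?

0) AC
1) BCB
2) ACBAC
3) BCBACBCB
4) ACBACBCBACBAC
5) BCBACBCBACBACBCBACBCB

8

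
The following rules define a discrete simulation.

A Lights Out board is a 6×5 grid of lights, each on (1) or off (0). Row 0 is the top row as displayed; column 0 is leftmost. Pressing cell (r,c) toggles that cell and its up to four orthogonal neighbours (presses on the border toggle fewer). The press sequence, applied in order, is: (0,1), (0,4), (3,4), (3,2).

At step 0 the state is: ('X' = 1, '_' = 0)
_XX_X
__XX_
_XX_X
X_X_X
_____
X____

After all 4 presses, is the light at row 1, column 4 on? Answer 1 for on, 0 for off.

1

gen 0: _XX_X
__XX_
_XX_X
X_X_X
_____
X____
gen 1: X___X
_XXX_
_XX_X
X_X_X
_____
X____
gen 2: X__X_
_XXXX
_XX_X
X_X_X
_____
X____
gen 3: X__X_
_XXXX
_XX__
X_XX_
____X
X____
gen 4: X__X_
_XXXX
_X___
XX___
__X_X
X____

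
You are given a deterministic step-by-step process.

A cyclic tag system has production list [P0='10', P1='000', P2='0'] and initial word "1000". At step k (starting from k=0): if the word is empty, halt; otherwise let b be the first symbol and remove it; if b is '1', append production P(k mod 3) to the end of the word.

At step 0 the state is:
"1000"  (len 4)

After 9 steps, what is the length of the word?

0

k=0  "1000"  (len 4)
k=1  "00010"  (len 5)
k=2  "0010"  (len 4)
k=3  "010"  (len 3)
k=4  "10"  (len 2)
k=5  "0000"  (len 4)
k=6  "000"  (len 3)
k=7  "00"  (len 2)
k=8  "0"  (len 1)
k=9  (halted — word empty)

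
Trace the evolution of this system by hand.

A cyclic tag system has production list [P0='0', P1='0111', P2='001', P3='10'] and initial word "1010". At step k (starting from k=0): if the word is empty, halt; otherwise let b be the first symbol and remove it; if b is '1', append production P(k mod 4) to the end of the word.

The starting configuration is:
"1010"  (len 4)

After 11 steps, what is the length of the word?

0

0) "1010"  (len 4)
1) "0100"  (len 4)
2) "100"  (len 3)
3) "00001"  (len 5)
4) "0001"  (len 4)
5) "001"  (len 3)
6) "01"  (len 2)
7) "1"  (len 1)
8) "10"  (len 2)
9) "00"  (len 2)
10) "0"  (len 1)
11) (halted — word empty)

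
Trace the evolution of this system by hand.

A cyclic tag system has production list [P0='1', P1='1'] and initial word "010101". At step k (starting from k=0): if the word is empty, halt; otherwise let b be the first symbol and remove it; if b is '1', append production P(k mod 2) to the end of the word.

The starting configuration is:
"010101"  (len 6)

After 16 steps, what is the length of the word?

3

t=0: "010101"  (len 6)
t=1: "10101"  (len 5)
t=2: "01011"  (len 5)
t=3: "1011"  (len 4)
t=4: "0111"  (len 4)
t=5: "111"  (len 3)
t=6: "111"  (len 3)
t=7: "111"  (len 3)
t=8: "111"  (len 3)
t=9: "111"  (len 3)
t=10: "111"  (len 3)
t=11: "111"  (len 3)
t=12: "111"  (len 3)
t=13: "111"  (len 3)
t=14: "111"  (len 3)
t=15: "111"  (len 3)
t=16: "111"  (len 3)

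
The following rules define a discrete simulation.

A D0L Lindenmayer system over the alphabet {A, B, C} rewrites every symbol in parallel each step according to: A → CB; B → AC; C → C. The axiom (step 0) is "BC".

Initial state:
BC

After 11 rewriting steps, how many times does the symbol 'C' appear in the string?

t=0: BC
t=1: ACC
t=2: CBCC
t=3: CACCC
t=4: CCBCCC
t=5: CCACCCC
t=6: CCCBCCCC
t=7: CCCACCCCC
t=8: CCCCBCCCCC
t=9: CCCCACCCCCC
t=10: CCCCCBCCCCCC
t=11: CCCCCACCCCCCC

12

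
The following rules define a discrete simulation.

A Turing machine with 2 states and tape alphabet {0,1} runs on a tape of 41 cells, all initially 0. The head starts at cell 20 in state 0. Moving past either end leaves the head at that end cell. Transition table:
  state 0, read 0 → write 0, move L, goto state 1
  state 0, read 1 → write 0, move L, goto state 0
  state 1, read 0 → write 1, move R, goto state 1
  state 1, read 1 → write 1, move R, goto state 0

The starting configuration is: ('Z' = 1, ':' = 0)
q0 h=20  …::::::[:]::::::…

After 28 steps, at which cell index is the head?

0) q0 h=20  …::::::[:]::::::…
1) q1 h=19  …::::::[:]::::::…
2) q1 h=20  …:::::Z[:]::::::…
3) q1 h=21  …::::ZZ[:]::::::…
4) q1 h=22  …:::ZZZ[:]::::::…
5) q1 h=23  …::ZZZZ[:]::::::…
6) q1 h=24  …:ZZZZZ[:]::::::…
7) q1 h=25  …ZZZZZZ[:]::::::…
8) q1 h=26  …ZZZZZZ[:]::::::…
9) q1 h=27  …ZZZZZZ[:]::::::…
10) q1 h=28  …ZZZZZZ[:]::::::…
11) q1 h=29  …ZZZZZZ[:]::::::…
12) q1 h=30  …ZZZZZZ[:]::::::…
13) q1 h=31  …ZZZZZZ[:]::::::…
14) q1 h=32  …ZZZZZZ[:]::::::…
15) q1 h=33  …ZZZZZZ[:]::::::…
16) q1 h=34  …ZZZZZZ[:]::::::|
17) q1 h=35  …ZZZZZZ[:]:::::|
18) q1 h=36  …ZZZZZZ[:]::::|
19) q1 h=37  …ZZZZZZ[:]:::|
20) q1 h=38  …ZZZZZZ[:]::|
21) q1 h=39  …ZZZZZZ[:]:|
22) q1 h=40  …ZZZZZZ[:]|
23) q1 h=40  …ZZZZZZ[Z]|
24) q0 h=40  …ZZZZZZ[Z]|
25) q0 h=39  …ZZZZZZ[Z]:|
26) q0 h=38  …ZZZZZZ[Z]::|
27) q0 h=37  …ZZZZZZ[Z]:::|
28) q0 h=36  …ZZZZZZ[Z]::::|

36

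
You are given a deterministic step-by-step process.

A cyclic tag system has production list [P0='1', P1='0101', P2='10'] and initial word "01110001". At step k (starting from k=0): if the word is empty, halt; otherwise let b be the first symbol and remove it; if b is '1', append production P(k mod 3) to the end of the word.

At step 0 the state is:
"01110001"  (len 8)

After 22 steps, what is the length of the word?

14

t=0: "01110001"  (len 8)
t=1: "1110001"  (len 7)
t=2: "1100010101"  (len 10)
t=3: "10001010110"  (len 11)
t=4: "00010101101"  (len 11)
t=5: "0010101101"  (len 10)
t=6: "010101101"  (len 9)
t=7: "10101101"  (len 8)
t=8: "01011010101"  (len 11)
t=9: "1011010101"  (len 10)
t=10: "0110101011"  (len 10)
t=11: "110101011"  (len 9)
t=12: "1010101110"  (len 10)
t=13: "0101011101"  (len 10)
t=14: "101011101"  (len 9)
t=15: "0101110110"  (len 10)
t=16: "101110110"  (len 9)
t=17: "011101100101"  (len 12)
t=18: "11101100101"  (len 11)
t=19: "11011001011"  (len 11)
t=20: "10110010110101"  (len 14)
t=21: "011001011010110"  (len 15)
t=22: "11001011010110"  (len 14)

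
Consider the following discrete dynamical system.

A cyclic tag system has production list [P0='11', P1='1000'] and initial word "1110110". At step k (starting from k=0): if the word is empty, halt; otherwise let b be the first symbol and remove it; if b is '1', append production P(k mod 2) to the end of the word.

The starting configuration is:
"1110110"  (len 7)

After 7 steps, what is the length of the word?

14

step 0: "1110110"  (len 7)
step 1: "11011011"  (len 8)
step 2: "10110111000"  (len 11)
step 3: "011011100011"  (len 12)
step 4: "11011100011"  (len 11)
step 5: "101110001111"  (len 12)
step 6: "011100011111000"  (len 15)
step 7: "11100011111000"  (len 14)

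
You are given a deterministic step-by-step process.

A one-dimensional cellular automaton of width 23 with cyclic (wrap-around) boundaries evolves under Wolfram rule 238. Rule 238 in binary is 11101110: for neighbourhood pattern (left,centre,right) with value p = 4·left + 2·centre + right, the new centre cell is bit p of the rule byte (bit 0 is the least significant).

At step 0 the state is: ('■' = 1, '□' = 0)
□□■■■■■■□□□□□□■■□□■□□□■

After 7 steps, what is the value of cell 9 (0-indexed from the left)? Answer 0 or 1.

t=0: □□■■■■■■□□□□□□■■□□■□□□■
t=1: □■■■■■■■□□□□□■■■□■■□□■■
t=2: ■■■■■■■■□□□□■■■■■■■□■■■
t=3: ■■■■■■■■□□□■■■■■■■■■■■■
t=4: ■■■■■■■■□□■■■■■■■■■■■■■
t=5: ■■■■■■■■□■■■■■■■■■■■■■■
t=6: ■■■■■■■■■■■■■■■■■■■■■■■
t=7: ■■■■■■■■■■■■■■■■■■■■■■■

1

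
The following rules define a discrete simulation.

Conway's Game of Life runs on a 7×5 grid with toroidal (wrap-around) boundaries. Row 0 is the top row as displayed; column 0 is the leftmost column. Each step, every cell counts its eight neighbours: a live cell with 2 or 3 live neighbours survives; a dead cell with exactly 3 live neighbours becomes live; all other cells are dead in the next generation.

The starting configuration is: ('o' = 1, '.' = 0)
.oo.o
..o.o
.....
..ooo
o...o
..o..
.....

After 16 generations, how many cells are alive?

2

k=0  .oo.o
..o.o
.....
..ooo
o...o
..o..
.....
k=1  ooo..
ooo..
..o.o
o..oo
ooo.o
.....
.ooo.
k=2  ....o
....o
..o..
.....
.oo..
....o
o..o.
k=3  o..oo
...o.
.....
.oo..
.....
ooooo
o..o.
k=4  o.oo.
...o.
..o..
.....
....o
oooo.
.....
k=5  ..ooo
.o.oo
.....
.....
ooooo
ooooo
o....
k=6  .oo..
o...o
.....
ooooo
.....
.....
.....
k=7  oo...
oo...
..o..
ooooo
ooooo
.....
.....
k=8  oo...
o.o..
.....
.....
.....
ooooo
.....
k=9  oo...
o....
.....
.....
ooooo
ooooo
...o.
k=10  oo..o
oo...
.....
ooooo
.....
.....
...o.
k=11  .oo.o
.o..o
...o.
ooooo
ooooo
.....
o...o
k=12  .oo.o
.o..o
.....
.....
.....
..o..
oo.oo
k=13  .....
.ooo.
.....
.....
.....
ooooo
....o
k=14  ..oo.
..o..
..o..
.....
ooooo
ooooo
.oo.o
k=15  .....
.oo..
.....
o...o
.....
.....
.....
k=16  .....
.....
oo...
.....
.....
.....
.....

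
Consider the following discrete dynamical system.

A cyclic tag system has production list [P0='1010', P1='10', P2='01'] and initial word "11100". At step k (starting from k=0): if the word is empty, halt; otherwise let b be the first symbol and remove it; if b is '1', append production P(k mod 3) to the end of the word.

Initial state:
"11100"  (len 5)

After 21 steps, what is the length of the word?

step 0: "11100"  (len 5)
step 1: "11001010"  (len 8)
step 2: "100101010"  (len 9)
step 3: "0010101001"  (len 10)
step 4: "010101001"  (len 9)
step 5: "10101001"  (len 8)
step 6: "010100101"  (len 9)
step 7: "10100101"  (len 8)
step 8: "010010110"  (len 9)
step 9: "10010110"  (len 8)
step 10: "00101101010"  (len 11)
step 11: "0101101010"  (len 10)
step 12: "101101010"  (len 9)
step 13: "011010101010"  (len 12)
step 14: "11010101010"  (len 11)
step 15: "101010101001"  (len 12)
step 16: "010101010011010"  (len 15)
step 17: "10101010011010"  (len 14)
step 18: "010101001101001"  (len 15)
step 19: "10101001101001"  (len 14)
step 20: "010100110100110"  (len 15)
step 21: "10100110100110"  (len 14)

14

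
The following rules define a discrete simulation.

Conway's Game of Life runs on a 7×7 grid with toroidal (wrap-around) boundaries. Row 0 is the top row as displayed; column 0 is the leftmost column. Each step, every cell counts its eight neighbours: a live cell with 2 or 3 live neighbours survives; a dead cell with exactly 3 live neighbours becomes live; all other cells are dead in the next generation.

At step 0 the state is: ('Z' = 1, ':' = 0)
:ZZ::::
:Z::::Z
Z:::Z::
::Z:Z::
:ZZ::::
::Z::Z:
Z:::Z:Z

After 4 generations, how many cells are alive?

0) :ZZ::::
:Z::::Z
Z:::Z::
::Z:Z::
:ZZ::::
::Z::Z:
Z:::Z:Z
1) :ZZ::ZZ
:ZZ::::
ZZ:Z:Z:
::Z::::
:ZZ::::
Z:ZZ:ZZ
Z:ZZ:ZZ
2) ::::ZZ:
:::ZZZ:
Z::Z:::
Z::Z:::
Z:::::Z
:::::Z:
:::::::
3) :::Z:Z:
:::Z:ZZ
::ZZ::Z
ZZ:::::
Z:::::Z
::::::Z
::::ZZ:
4) :::Z:::
:::Z:ZZ
:ZZZZZZ
:ZZ::::
:Z::::Z
Z:::::Z
::::ZZZ

19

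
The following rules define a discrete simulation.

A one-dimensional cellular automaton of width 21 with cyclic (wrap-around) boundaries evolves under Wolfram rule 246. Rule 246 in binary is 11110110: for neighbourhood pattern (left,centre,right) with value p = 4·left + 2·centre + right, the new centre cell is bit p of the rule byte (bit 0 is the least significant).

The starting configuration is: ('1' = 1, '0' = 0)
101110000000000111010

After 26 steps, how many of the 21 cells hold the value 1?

17

gen 0: 101110000000000111010
gen 1: 110111000000001011111
gen 2: 111011100000011101111
gen 3: 111101110000101110111
gen 4: 111110111001110111011
gen 5: 111111011110111011101
gen 6: 111111101111011101110
gen 7: 011111110111101110111
gen 8: 101111111011110111011
gen 9: 110111111101111011101
gen 10: 111011111110111101110
gen 11: 011101111111011110111
gen 12: 101110111111101111011
gen 13: 110111011111110111101
gen 14: 111011101111111011110
gen 15: 011101110111111101111
gen 16: 101110111011111110111
gen 17: 110111011101111111011
gen 18: 111011101110111111101
gen 19: 111101110111011111110
gen 20: 011110111011101111111
gen 21: 101111011101110111111
gen 22: 110111101110111011111
gen 23: 111011110111011101111
gen 24: 111101111011101110111
gen 25: 111110111101110111011
gen 26: 111111011110111011101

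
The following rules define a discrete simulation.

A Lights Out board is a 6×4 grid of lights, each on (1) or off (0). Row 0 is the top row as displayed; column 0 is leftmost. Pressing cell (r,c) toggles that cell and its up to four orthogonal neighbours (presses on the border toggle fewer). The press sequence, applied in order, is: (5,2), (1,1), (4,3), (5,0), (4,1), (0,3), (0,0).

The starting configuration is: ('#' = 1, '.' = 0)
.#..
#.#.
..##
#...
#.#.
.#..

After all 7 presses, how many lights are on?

step 0: .#..
#.#.
..##
#...
#.#.
.#..
step 1: .#..
#.#.
..##
#...
#...
..##
step 2: ....
.#..
.###
#...
#...
..##
step 3: ....
.#..
.###
#..#
#.##
..#.
step 4: ....
.#..
.###
#..#
..##
###.
step 5: ....
.#..
.###
##.#
##.#
#.#.
step 6: ..##
.#.#
.###
##.#
##.#
#.#.
step 7: ####
##.#
.###
##.#
##.#
#.#.

18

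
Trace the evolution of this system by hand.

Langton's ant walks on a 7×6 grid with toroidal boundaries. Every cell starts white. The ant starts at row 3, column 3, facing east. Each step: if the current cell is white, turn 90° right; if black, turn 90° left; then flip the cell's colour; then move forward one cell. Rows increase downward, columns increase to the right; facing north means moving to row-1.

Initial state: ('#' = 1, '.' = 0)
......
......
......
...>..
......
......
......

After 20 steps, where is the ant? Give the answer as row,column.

gen 0: ......
......
......
...>..
......
......
......
gen 1: ......
......
......
...#..
...v..
......
......
gen 2: ......
......
......
...#..
..<#..
......
......
gen 3: ......
......
......
..^#..
..##..
......
......
gen 4: ......
......
......
..#>..
..##..
......
......
gen 5: ......
......
...^..
..#...
..##..
......
......
gen 6: ......
......
...#>.
..#...
..##..
......
......
gen 7: ......
......
...##.
..#.v.
..##..
......
......
gen 8: ......
......
...##.
..#<#.
..##..
......
......
gen 9: ......
......
...^#.
..###.
..##..
......
......
gen 10: ......
......
..<.#.
..###.
..##..
......
......
gen 11: ......
..^...
..#.#.
..###.
..##..
......
......
gen 12: ......
..#>..
..#.#.
..###.
..##..
......
......
gen 13: ......
..##..
..#v#.
..###.
..##..
......
......
gen 14: ......
..##..
..<##.
..###.
..##..
......
......
gen 15: ......
..##..
...##.
..v##.
..##..
......
......
gen 16: ......
..##..
...##.
...>#.
..##..
......
......
gen 17: ......
..##..
...^#.
....#.
..##..
......
......
gen 18: ......
..##..
..<.#.
....#.
..##..
......
......
gen 19: ......
..^#..
..#.#.
....#.
..##..
......
......
gen 20: ......
.<.#..
..#.#.
....#.
..##..
......
......

1,1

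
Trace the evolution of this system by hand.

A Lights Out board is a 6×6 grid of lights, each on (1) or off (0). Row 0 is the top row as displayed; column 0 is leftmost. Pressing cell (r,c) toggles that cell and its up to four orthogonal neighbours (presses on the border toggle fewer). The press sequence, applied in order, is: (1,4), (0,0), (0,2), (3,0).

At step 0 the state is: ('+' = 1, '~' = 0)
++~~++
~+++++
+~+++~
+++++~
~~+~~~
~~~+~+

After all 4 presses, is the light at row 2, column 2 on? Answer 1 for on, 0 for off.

1

0) ++~~++
~+++++
+~+++~
+++++~
~~+~~~
~~~+~+
1) ++~~~+
~++~~~
+~++~~
+++++~
~~+~~~
~~~+~+
2) ~~~~~+
+++~~~
+~++~~
+++++~
~~+~~~
~~~+~+
3) ~+++~+
++~~~~
+~++~~
+++++~
~~+~~~
~~~+~+
4) ~+++~+
++~~~~
~~++~~
~~+++~
+~+~~~
~~~+~+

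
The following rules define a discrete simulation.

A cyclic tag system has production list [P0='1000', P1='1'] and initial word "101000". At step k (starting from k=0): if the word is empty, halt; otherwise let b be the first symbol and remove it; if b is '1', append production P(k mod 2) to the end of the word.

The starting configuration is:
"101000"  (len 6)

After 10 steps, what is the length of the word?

k=0  "101000"  (len 6)
k=1  "010001000"  (len 9)
k=2  "10001000"  (len 8)
k=3  "00010001000"  (len 11)
k=4  "0010001000"  (len 10)
k=5  "010001000"  (len 9)
k=6  "10001000"  (len 8)
k=7  "00010001000"  (len 11)
k=8  "0010001000"  (len 10)
k=9  "010001000"  (len 9)
k=10  "10001000"  (len 8)

8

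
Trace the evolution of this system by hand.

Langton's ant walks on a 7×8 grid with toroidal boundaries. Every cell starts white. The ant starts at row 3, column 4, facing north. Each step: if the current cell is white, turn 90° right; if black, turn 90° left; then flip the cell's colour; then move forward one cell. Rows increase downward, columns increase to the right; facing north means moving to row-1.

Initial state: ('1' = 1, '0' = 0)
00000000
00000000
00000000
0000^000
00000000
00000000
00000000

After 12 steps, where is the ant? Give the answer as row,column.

3,2

gen 0: 00000000
00000000
00000000
0000^000
00000000
00000000
00000000
gen 1: 00000000
00000000
00000000
00001>00
00000000
00000000
00000000
gen 2: 00000000
00000000
00000000
00001100
00000v00
00000000
00000000
gen 3: 00000000
00000000
00000000
00001100
0000<100
00000000
00000000
gen 4: 00000000
00000000
00000000
0000^100
00001100
00000000
00000000
gen 5: 00000000
00000000
00000000
000<0100
00001100
00000000
00000000
gen 6: 00000000
00000000
000^0000
00010100
00001100
00000000
00000000
gen 7: 00000000
00000000
0001>000
00010100
00001100
00000000
00000000
gen 8: 00000000
00000000
00011000
0001v100
00001100
00000000
00000000
gen 9: 00000000
00000000
00011000
000<1100
00001100
00000000
00000000
gen 10: 00000000
00000000
00011000
00001100
000v1100
00000000
00000000
gen 11: 00000000
00000000
00011000
00001100
00<11100
00000000
00000000
gen 12: 00000000
00000000
00011000
00^01100
00111100
00000000
00000000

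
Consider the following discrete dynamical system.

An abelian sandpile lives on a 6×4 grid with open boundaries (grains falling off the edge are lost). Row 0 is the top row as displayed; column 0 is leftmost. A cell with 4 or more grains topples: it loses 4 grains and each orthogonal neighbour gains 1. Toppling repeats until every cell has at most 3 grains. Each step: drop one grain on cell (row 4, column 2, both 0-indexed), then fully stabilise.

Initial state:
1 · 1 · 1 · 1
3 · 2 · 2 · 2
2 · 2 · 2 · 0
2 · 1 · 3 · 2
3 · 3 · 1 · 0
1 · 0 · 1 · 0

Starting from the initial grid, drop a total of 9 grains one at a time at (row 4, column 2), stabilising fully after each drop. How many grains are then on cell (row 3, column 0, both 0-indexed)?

3

k=0  1 · 1 · 1 · 1
3 · 2 · 2 · 2
2 · 2 · 2 · 0
2 · 1 · 3 · 2
3 · 3 · 1 · 0
1 · 0 · 1 · 0
k=1  1 · 1 · 1 · 1
3 · 2 · 2 · 2
2 · 2 · 2 · 0
2 · 1 · 3 · 2
3 · 3 · 2 · 0
1 · 0 · 1 · 0
k=2  1 · 1 · 1 · 1
3 · 2 · 2 · 2
2 · 2 · 2 · 0
2 · 1 · 3 · 2
3 · 3 · 3 · 0
1 · 0 · 1 · 0
k=3  1 · 1 · 1 · 1
3 · 2 · 2 · 2
2 · 2 · 3 · 0
3 · 3 · 0 · 3
0 · 1 · 2 · 1
2 · 1 · 2 · 0
k=4  1 · 1 · 1 · 1
3 · 2 · 2 · 2
2 · 2 · 3 · 0
3 · 3 · 0 · 3
0 · 1 · 3 · 1
2 · 1 · 2 · 0
k=5  1 · 1 · 1 · 1
3 · 2 · 2 · 2
2 · 2 · 3 · 0
3 · 3 · 1 · 3
0 · 2 · 0 · 2
2 · 1 · 3 · 0
k=6  1 · 1 · 1 · 1
3 · 2 · 2 · 2
2 · 2 · 3 · 0
3 · 3 · 1 · 3
0 · 2 · 1 · 2
2 · 1 · 3 · 0
k=7  1 · 1 · 1 · 1
3 · 2 · 2 · 2
2 · 2 · 3 · 0
3 · 3 · 1 · 3
0 · 2 · 2 · 2
2 · 1 · 3 · 0
k=8  1 · 1 · 1 · 1
3 · 2 · 2 · 2
2 · 2 · 3 · 0
3 · 3 · 1 · 3
0 · 2 · 3 · 2
2 · 1 · 3 · 0
k=9  1 · 1 · 1 · 1
3 · 2 · 2 · 2
2 · 2 · 3 · 0
3 · 3 · 2 · 3
0 · 3 · 1 · 3
2 · 2 · 0 · 1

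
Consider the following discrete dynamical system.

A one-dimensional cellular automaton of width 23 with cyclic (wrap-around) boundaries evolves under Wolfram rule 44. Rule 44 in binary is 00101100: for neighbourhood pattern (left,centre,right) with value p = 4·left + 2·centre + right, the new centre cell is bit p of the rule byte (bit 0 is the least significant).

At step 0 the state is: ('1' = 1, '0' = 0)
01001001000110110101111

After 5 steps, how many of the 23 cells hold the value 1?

step 0: 01001001000110110101111
step 1: 11001001000101101111000
step 2: 10001001000111011000000
step 3: 10001001000100110000000
step 4: 10001001000100100000000
step 5: 10001001000100100000000

5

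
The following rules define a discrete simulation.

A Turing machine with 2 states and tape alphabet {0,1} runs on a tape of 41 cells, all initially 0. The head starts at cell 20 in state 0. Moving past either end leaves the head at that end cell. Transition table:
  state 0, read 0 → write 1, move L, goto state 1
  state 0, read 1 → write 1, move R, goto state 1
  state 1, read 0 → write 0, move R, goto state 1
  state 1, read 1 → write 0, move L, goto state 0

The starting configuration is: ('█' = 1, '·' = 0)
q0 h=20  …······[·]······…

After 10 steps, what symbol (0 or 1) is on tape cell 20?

0

[0] q0 h=20  …······[·]······…
[1] q1 h=19  …······[·]█·····…
[2] q1 h=20  …······[█]······…
[3] q0 h=19  …······[·]······…
[4] q1 h=18  …······[·]█·····…
[5] q1 h=19  …······[█]······…
[6] q0 h=18  …······[·]······…
[7] q1 h=17  …······[·]█·····…
[8] q1 h=18  …······[█]······…
[9] q0 h=17  …······[·]······…
[10] q1 h=16  …······[·]█·····…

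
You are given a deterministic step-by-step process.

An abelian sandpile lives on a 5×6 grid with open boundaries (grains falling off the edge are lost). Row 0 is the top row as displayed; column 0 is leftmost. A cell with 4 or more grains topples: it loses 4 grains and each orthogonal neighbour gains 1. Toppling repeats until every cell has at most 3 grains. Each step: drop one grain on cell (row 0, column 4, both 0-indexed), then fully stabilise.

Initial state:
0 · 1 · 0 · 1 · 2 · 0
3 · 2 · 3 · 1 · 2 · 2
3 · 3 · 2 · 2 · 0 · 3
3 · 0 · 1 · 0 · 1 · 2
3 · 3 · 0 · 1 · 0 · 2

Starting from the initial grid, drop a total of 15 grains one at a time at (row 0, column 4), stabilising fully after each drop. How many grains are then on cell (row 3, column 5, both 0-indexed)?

3

0) 0 · 1 · 0 · 1 · 2 · 0
3 · 2 · 3 · 1 · 2 · 2
3 · 3 · 2 · 2 · 0 · 3
3 · 0 · 1 · 0 · 1 · 2
3 · 3 · 0 · 1 · 0 · 2
1) 0 · 1 · 0 · 1 · 3 · 0
3 · 2 · 3 · 1 · 2 · 2
3 · 3 · 2 · 2 · 0 · 3
3 · 0 · 1 · 0 · 1 · 2
3 · 3 · 0 · 1 · 0 · 2
2) 0 · 1 · 0 · 2 · 0 · 1
3 · 2 · 3 · 1 · 3 · 2
3 · 3 · 2 · 2 · 0 · 3
3 · 0 · 1 · 0 · 1 · 2
3 · 3 · 0 · 1 · 0 · 2
3) 0 · 1 · 0 · 2 · 1 · 1
3 · 2 · 3 · 1 · 3 · 2
3 · 3 · 2 · 2 · 0 · 3
3 · 0 · 1 · 0 · 1 · 2
3 · 3 · 0 · 1 · 0 · 2
4) 0 · 1 · 0 · 2 · 2 · 1
3 · 2 · 3 · 1 · 3 · 2
3 · 3 · 2 · 2 · 0 · 3
3 · 0 · 1 · 0 · 1 · 2
3 · 3 · 0 · 1 · 0 · 2
5) 0 · 1 · 0 · 2 · 3 · 1
3 · 2 · 3 · 1 · 3 · 2
3 · 3 · 2 · 2 · 0 · 3
3 · 0 · 1 · 0 · 1 · 2
3 · 3 · 0 · 1 · 0 · 2
6) 0 · 1 · 0 · 3 · 1 · 2
3 · 2 · 3 · 2 · 0 · 3
3 · 3 · 2 · 2 · 1 · 3
3 · 0 · 1 · 0 · 1 · 2
3 · 3 · 0 · 1 · 0 · 2
7) 0 · 1 · 0 · 3 · 2 · 2
3 · 2 · 3 · 2 · 0 · 3
3 · 3 · 2 · 2 · 1 · 3
3 · 0 · 1 · 0 · 1 · 2
3 · 3 · 0 · 1 · 0 · 2
8) 0 · 1 · 0 · 3 · 3 · 2
3 · 2 · 3 · 2 · 0 · 3
3 · 3 · 2 · 2 · 1 · 3
3 · 0 · 1 · 0 · 1 · 2
3 · 3 · 0 · 1 · 0 · 2
9) 0 · 1 · 1 · 0 · 1 · 3
3 · 2 · 3 · 3 · 1 · 3
3 · 3 · 2 · 2 · 1 · 3
3 · 0 · 1 · 0 · 1 · 2
3 · 3 · 0 · 1 · 0 · 2
10) 0 · 1 · 1 · 0 · 2 · 3
3 · 2 · 3 · 3 · 1 · 3
3 · 3 · 2 · 2 · 1 · 3
3 · 0 · 1 · 0 · 1 · 2
3 · 3 · 0 · 1 · 0 · 2
11) 0 · 1 · 1 · 0 · 3 · 3
3 · 2 · 3 · 3 · 1 · 3
3 · 3 · 2 · 2 · 1 · 3
3 · 0 · 1 · 0 · 1 · 2
3 · 3 · 0 · 1 · 0 · 2
12) 0 · 1 · 1 · 1 · 1 · 1
3 · 2 · 3 · 3 · 3 · 1
3 · 3 · 2 · 2 · 2 · 0
3 · 0 · 1 · 0 · 1 · 3
3 · 3 · 0 · 1 · 0 · 2
13) 0 · 1 · 1 · 1 · 2 · 1
3 · 2 · 3 · 3 · 3 · 1
3 · 3 · 2 · 2 · 2 · 0
3 · 0 · 1 · 0 · 1 · 3
3 · 3 · 0 · 1 · 0 · 2
14) 0 · 1 · 1 · 1 · 3 · 1
3 · 2 · 3 · 3 · 3 · 1
3 · 3 · 2 · 2 · 2 · 0
3 · 0 · 1 · 0 · 1 · 3
3 · 3 · 0 · 1 · 0 · 2
15) 0 · 1 · 2 · 3 · 1 · 2
3 · 3 · 0 · 1 · 1 · 2
3 · 3 · 3 · 3 · 3 · 0
3 · 0 · 1 · 0 · 1 · 3
3 · 3 · 0 · 1 · 0 · 2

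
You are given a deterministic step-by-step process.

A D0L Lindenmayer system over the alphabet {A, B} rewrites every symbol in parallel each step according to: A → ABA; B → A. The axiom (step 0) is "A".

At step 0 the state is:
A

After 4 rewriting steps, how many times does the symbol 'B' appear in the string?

12

[0] A
[1] ABA
[2] ABAAABA
[3] ABAAABAABAABAAABA
[4] ABAAABAABAABAAABAABAAABAABAAABAABAABAAABA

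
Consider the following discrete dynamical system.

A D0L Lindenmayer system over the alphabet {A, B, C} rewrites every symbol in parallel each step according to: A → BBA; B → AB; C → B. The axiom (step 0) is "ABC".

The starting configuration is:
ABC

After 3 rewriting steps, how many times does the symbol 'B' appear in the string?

20

k=0  ABC
k=1  BBAABB
k=2  ABABBBABBAABAB
k=3  BBAABBBAABABABBBAABABBBABBAABBBAAB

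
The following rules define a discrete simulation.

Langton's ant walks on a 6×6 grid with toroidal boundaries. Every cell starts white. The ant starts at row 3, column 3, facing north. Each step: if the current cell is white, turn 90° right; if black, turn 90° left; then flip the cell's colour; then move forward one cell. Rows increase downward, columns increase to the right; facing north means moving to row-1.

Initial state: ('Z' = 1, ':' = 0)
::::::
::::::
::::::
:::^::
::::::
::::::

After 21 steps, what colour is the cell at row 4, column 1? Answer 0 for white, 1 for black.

k=0  ::::::
::::::
::::::
:::^::
::::::
::::::
k=1  ::::::
::::::
::::::
:::Z>:
::::::
::::::
k=2  ::::::
::::::
::::::
:::ZZ:
::::v:
::::::
k=3  ::::::
::::::
::::::
:::ZZ:
:::<Z:
::::::
k=4  ::::::
::::::
::::::
:::^Z:
:::ZZ:
::::::
k=5  ::::::
::::::
::::::
::<:Z:
:::ZZ:
::::::
k=6  ::::::
::::::
::^:::
::Z:Z:
:::ZZ:
::::::
k=7  ::::::
::::::
::Z>::
::Z:Z:
:::ZZ:
::::::
k=8  ::::::
::::::
::ZZ::
::ZvZ:
:::ZZ:
::::::
k=9  ::::::
::::::
::ZZ::
::<ZZ:
:::ZZ:
::::::
k=10  ::::::
::::::
::ZZ::
:::ZZ:
::vZZ:
::::::
k=11  ::::::
::::::
::ZZ::
:::ZZ:
:<ZZZ:
::::::
k=12  ::::::
::::::
::ZZ::
:^:ZZ:
:ZZZZ:
::::::
k=13  ::::::
::::::
::ZZ::
:Z>ZZ:
:ZZZZ:
::::::
k=14  ::::::
::::::
::ZZ::
:ZZZZ:
:ZvZZ:
::::::
k=15  ::::::
::::::
::ZZ::
:ZZZZ:
:Z:>Z:
::::::
k=16  ::::::
::::::
::ZZ::
:ZZ^Z:
:Z::Z:
::::::
k=17  ::::::
::::::
::ZZ::
:Z<:Z:
:Z::Z:
::::::
k=18  ::::::
::::::
::ZZ::
:Z::Z:
:Zv:Z:
::::::
k=19  ::::::
::::::
::ZZ::
:Z::Z:
:<Z:Z:
::::::
k=20  ::::::
::::::
::ZZ::
:Z::Z:
::Z:Z:
:v::::
k=21  ::::::
::::::
::ZZ::
:Z::Z:
::Z:Z:
<Z::::

0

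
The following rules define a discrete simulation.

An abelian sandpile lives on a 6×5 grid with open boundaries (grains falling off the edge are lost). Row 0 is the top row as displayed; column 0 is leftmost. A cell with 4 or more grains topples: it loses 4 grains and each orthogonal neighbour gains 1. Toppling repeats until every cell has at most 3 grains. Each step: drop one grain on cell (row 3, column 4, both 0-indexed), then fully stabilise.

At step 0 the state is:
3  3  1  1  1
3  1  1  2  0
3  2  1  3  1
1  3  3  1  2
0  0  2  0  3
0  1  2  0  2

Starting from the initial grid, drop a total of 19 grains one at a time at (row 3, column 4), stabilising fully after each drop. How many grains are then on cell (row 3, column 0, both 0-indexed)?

2

0) 3  3  1  1  1
3  1  1  2  0
3  2  1  3  1
1  3  3  1  2
0  0  2  0  3
0  1  2  0  2
1) 3  3  1  1  1
3  1  1  2  0
3  2  1  3  1
1  3  3  1  3
0  0  2  0  3
0  1  2  0  2
2) 3  3  1  1  1
3  1  1  2  0
3  2  1  3  2
1  3  3  2  1
0  0  2  1  0
0  1  2  0  3
3) 3  3  1  1  1
3  1  1  2  0
3  2  1  3  2
1  3  3  2  2
0  0  2  1  0
0  1  2  0  3
4) 3  3  1  1  1
3  1  1  2  0
3  2  1  3  2
1  3  3  2  3
0  0  2  1  0
0  1  2  0  3
5) 3  3  1  1  1
3  1  1  2  0
3  2  1  3  3
1  3  3  3  0
0  0  2  1  1
0  1  2  0  3
6) 3  3  1  1  1
3  1  1  2  0
3  2  1  3  3
1  3  3  3  1
0  0  2  1  1
0  1  2  0  3
7) 3  3  1  1  1
3  1  1  2  0
3  2  1  3  3
1  3  3  3  2
0  0  2  1  1
0  1  2  0  3
8) 3  3  1  1  1
3  1  1  2  0
3  2  1  3  3
1  3  3  3  3
0  0  2  1  1
0  1  2  0  3
9) 3  3  1  1  1
3  1  1  3  1
3  3  3  1  1
2  0  1  2  2
0  1  3  2  2
0  1  2  0  3
10) 3  3  1  1  1
3  1  1  3  1
3  3  3  1  1
2  0  1  2  3
0  1  3  2  2
0  1  2  0  3
11) 3  3  1  1  1
3  1  1  3  1
3  3  3  1  2
2  0  1  3  0
0  1  3  2  3
0  1  2  0  3
12) 3  3  1  1  1
3  1  1  3  1
3  3  3  1  2
2  0  1  3  1
0  1  3  2  3
0  1  2  0  3
13) 3  3  1  1  1
3  1  1  3  1
3  3  3  1  2
2  0  1  3  2
0  1  3  2  3
0  1  2  0  3
14) 3  3  1  1  1
3  1  1  3  1
3  3  3  1  2
2  0  1  3  3
0  1  3  2  3
0  1  2  0  3
15) 3  3  1  1  1
3  1  1  3  1
3  3  3  2  3
2  0  3  1  2
0  2  0  1  2
0  1  3  2  0
16) 3  3  1  1  1
3  1  1  3  1
3  3  3  2  3
2  0  3  1  3
0  2  0  1  2
0  1  3  2  0
17) 3  3  1  1  1
3  1  1  3  2
3  3  3  3  0
2  0  3  2  1
0  2  0  1  3
0  1  3  2  0
18) 3  3  1  1  1
3  1  1  3  2
3  3  3  3  0
2  0  3  2  2
0  2  0  1  3
0  1  3  2  0
19) 3  3  1  1  1
3  1  1  3  2
3  3  3  3  0
2  0  3  2  3
0  2  0  1  3
0  1  3  2  0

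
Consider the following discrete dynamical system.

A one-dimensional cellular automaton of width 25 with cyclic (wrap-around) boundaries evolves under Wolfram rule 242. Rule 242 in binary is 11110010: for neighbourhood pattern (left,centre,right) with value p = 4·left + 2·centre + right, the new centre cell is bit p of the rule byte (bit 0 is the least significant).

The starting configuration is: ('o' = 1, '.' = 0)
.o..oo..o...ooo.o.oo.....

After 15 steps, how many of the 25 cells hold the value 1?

0) .o..oo..o...ooo.o.oo.....
1) o.oo.ooo.o.o.ooo.o.oo....
2) .o.oo.ooo.o.o.ooo.o.oo..o
3) o.o.oo.ooo.o.o.ooo.o.ooo.
4) .o.o.oo.ooo.o.o.ooo.o.ooo
5) o.o.o.oo.ooo.o.o.ooo.o.oo
6) oo.o.o.oo.ooo.o.o.ooo.o.o
7) ooo.o.o.oo.ooo.o.o.ooo.o.
8) .ooo.o.o.oo.ooo.o.o.ooo.o
9) o.ooo.o.o.oo.ooo.o.o.ooo.
10) .o.ooo.o.o.oo.ooo.o.o.ooo
11) o.o.ooo.o.o.oo.ooo.o.o.oo
12) oo.o.ooo.o.o.oo.ooo.o.o.o
13) ooo.o.ooo.o.o.oo.ooo.o.o.
14) .ooo.o.ooo.o.o.oo.ooo.o.o
15) o.ooo.o.ooo.o.o.oo.ooo.o.

16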